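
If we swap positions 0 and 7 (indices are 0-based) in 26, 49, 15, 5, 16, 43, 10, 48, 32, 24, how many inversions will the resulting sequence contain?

Positions 0 and 7 hold 26 and 48; after swapping, the array is [48, 49, 15, 5, 16, 43, 10, 26, 32, 24].
Element-by-element contributions:
48 → 15, 5, 16, 43, 10, 26, 32, 24 → 8
49 → 15, 5, 16, 43, 10, 26, 32, 24 → 8
15 → 5, 10 → 2
5 → none → 0
16 → 10 → 1
43 → 10, 26, 32, 24 → 4
10 → none → 0
26 → 24 → 1
32 → 24 → 1
24 → none → 0
Sum: 8 + 8 + 2 + 0 + 1 + 4 + 0 + 1 + 1 + 0 = 25

25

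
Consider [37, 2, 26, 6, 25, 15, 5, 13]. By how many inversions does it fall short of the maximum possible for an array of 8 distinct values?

10

Maximum inversions for 8 distinct elements is C(8, 2) = 8·7/2 = 28.
Current inversions — for each element, count later smaller elements:
37: 7
2: 0
26: 5
6: 1
25: 3
15: 2
5: 0
13: 0
Current total: 7 + 0 + 5 + 1 + 3 + 2 + 0 + 0 = 18
Shortfall: 28 − 18 = 10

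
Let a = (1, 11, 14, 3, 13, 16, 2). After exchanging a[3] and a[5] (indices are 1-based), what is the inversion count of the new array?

7 inversions

Positions 3 and 5 hold 14 and 13; after swapping, the array is [1, 11, 13, 3, 14, 16, 2].
Element-by-element contributions:
1 → none → 0
11 → 3, 2 → 2
13 → 3, 2 → 2
3 → 2 → 1
14 → 2 → 1
16 → 2 → 1
2 → none → 0
Sum: 0 + 2 + 2 + 1 + 1 + 1 + 0 = 7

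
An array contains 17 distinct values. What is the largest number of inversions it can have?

Inversions: 136

A reversed (strictly descending) arrangement makes every pair an inversion, giving C(17, 2) inversions.
C(17, 2) = 17·16/2 = 136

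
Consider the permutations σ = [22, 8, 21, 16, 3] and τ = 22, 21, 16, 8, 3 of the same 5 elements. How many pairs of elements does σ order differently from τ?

2 discordant pairs

Assign each item its position (1..5) in the first ordering, then rewrite the second ordering as that position sequence:
positions: 22→1, 8→2, 21→3, 16→4, 3→5
second ordering as positions: [1, 3, 4, 2, 5]
Discordant pairs = inversions in this position sequence.
1: 0
3: 2 → 1
4: 2 → 1
2: 0
5: 0
Total: 0 + 1 + 1 + 0 + 0 = 2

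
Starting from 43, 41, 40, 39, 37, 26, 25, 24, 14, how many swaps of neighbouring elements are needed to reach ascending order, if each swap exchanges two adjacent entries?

36 adjacent swaps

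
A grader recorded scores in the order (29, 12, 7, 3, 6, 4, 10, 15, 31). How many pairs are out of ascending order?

Element-by-element contributions:
29 → 12, 7, 3, 6, 4, 10, 15 → 7
12 → 7, 3, 6, 4, 10 → 5
7 → 3, 6, 4 → 3
3 → none → 0
6 → 4 → 1
4 → none → 0
10 → none → 0
15 → none → 0
31 → none → 0
Sum: 7 + 5 + 3 + 0 + 1 + 0 + 0 + 0 + 0 = 16

There are 16 inversions.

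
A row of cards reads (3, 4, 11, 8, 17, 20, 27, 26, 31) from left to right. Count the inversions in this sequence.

There are 2 inversions.

Count, for each position, how many later elements it exceeds:
3 → none → 0
4 → none → 0
11 → 8 → 1
8 → none → 0
17 → none → 0
20 → none → 0
27 → 26 → 1
26 → none → 0
31 → none → 0
Sum: 0 + 0 + 1 + 0 + 0 + 0 + 1 + 0 + 0 = 2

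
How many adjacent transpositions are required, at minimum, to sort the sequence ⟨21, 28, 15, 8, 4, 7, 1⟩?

Each adjacent swap fixes exactly one inversion, so the minimum swap count equals the number of inversions.
Count inversions — for each element, later elements that are smaller:
21: 15, 8, 4, 7, 1 → 5
28: 15, 8, 4, 7, 1 → 5
15: 8, 4, 7, 1 → 4
8: 4, 7, 1 → 3
4: 1 → 1
7: 1 → 1
1: none → 0
Total inversions: 5 + 5 + 4 + 3 + 1 + 1 + 0 = 19

19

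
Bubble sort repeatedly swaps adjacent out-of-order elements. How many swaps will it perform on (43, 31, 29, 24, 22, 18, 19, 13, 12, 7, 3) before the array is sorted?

The minimum number of adjacent swaps to sort an array equals its inversion count, since every such swap removes exactly one inversion.
Count inversions — for each element, later elements that are smaller:
43: 31, 29, 24, 22, 18, 19, 13, 12, 7, 3 → 10
31: 29, 24, 22, 18, 19, 13, 12, 7, 3 → 9
29: 24, 22, 18, 19, 13, 12, 7, 3 → 8
24: 22, 18, 19, 13, 12, 7, 3 → 7
22: 18, 19, 13, 12, 7, 3 → 6
18: 13, 12, 7, 3 → 4
19: 13, 12, 7, 3 → 4
13: 12, 7, 3 → 3
12: 7, 3 → 2
7: 3 → 1
3: none → 0
Total inversions: 10 + 9 + 8 + 7 + 6 + 4 + 4 + 3 + 2 + 1 + 0 = 54

54 swaps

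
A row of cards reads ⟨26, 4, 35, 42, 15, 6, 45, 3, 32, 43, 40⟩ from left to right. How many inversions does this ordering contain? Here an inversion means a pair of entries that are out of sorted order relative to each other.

22

Element-by-element contributions:
26 → 4, 15, 6, 3 → 4
4 → 3 → 1
35 → 15, 6, 3, 32 → 4
42 → 15, 6, 3, 32, 40 → 5
15 → 6, 3 → 2
6 → 3 → 1
45 → 3, 32, 43, 40 → 4
3 → none → 0
32 → none → 0
43 → 40 → 1
40 → none → 0
Sum: 4 + 1 + 4 + 5 + 2 + 1 + 4 + 0 + 0 + 1 + 0 = 22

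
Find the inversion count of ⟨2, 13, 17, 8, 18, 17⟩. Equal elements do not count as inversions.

Out-of-order pairs: 3

Count, for each position, how many later elements it exceeds:
2 → none → 0
13 → 8 → 1
17 → 8 → 1
8 → none → 0
18 → 17 → 1
17 → none → 0
Sum: 0 + 1 + 1 + 0 + 1 + 0 = 3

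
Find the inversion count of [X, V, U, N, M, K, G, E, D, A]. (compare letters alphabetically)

45

For each element, count later entries that are smaller:
X: 9
V: 8
U: 7
N: 6
M: 5
K: 4
G: 3
E: 2
D: 1
A: 0
Sum: 9 + 8 + 7 + 6 + 5 + 4 + 3 + 2 + 1 + 0 = 45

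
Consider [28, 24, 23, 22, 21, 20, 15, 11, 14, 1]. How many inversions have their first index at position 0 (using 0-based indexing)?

The element at index 0 is 28.
Elements after it: 24, 23, 22, 21, 20, 15, 11, 14, 1
Those smaller than 28: 24, 23, 22, 21, 20, 15, 11, 14, 1

9 such elements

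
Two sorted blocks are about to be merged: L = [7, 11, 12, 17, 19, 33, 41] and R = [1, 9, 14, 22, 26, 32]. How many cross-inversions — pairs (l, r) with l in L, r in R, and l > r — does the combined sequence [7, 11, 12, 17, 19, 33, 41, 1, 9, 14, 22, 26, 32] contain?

23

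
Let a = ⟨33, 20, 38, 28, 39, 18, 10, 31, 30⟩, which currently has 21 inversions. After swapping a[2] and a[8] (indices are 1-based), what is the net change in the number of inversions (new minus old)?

Positions 2 and 8 hold 20 and 31; after swapping, the array is [33, 31, 38, 28, 39, 18, 10, 20, 30].
Element-by-element contributions:
33: 6
31: 5
38: 5
28: 3
39: 4
18: 1
10: 0
20: 0
30: 0
Sum: 6 + 5 + 5 + 3 + 4 + 1 + 0 + 0 + 0 = 24
Change: 24 − 21 = +3

+3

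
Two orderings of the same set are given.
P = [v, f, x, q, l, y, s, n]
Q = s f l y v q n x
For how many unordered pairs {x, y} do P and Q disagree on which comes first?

15 disagreeing pairs

Assign each item its position (1..8) in the first ordering, then rewrite the second ordering as that position sequence:
positions: v→1, f→2, x→3, q→4, l→5, y→6, s→7, n→8
second ordering as positions: [7, 2, 5, 6, 1, 4, 8, 3]
Discordant pairs = inversions in this position sequence.
7: 2, 5, 6, 1, 4, 3 → 6
2: 1 → 1
5: 1, 4, 3 → 3
6: 1, 4, 3 → 3
1: 0
4: 3 → 1
8: 3 → 1
3: 0
Total: 6 + 1 + 3 + 3 + 0 + 1 + 1 + 0 = 15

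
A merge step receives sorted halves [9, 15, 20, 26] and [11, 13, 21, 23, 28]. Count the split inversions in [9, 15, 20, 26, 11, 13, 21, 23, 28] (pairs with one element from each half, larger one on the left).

8

Count, for every r in R, how many entries of L exceed r:
r = 11: 15, 20, 26 → 3
r = 13: 15, 20, 26 → 3
r = 21: 26 → 1
r = 23: 26 → 1
r = 28: none → 0
Cross-inversions: 3 + 3 + 1 + 1 + 0 = 8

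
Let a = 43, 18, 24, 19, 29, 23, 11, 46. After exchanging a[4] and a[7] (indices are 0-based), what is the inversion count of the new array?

15

Positions 4 and 7 hold 29 and 46; after swapping, the array is [43, 18, 24, 19, 46, 23, 11, 29].
Sweep left to right; for each value list the smaller values that follow it:
43: 6
18: 1
24: 3
19: 1
46: 3
23: 1
11: 0
29: 0
Sum: 6 + 1 + 3 + 1 + 3 + 1 + 0 + 0 = 15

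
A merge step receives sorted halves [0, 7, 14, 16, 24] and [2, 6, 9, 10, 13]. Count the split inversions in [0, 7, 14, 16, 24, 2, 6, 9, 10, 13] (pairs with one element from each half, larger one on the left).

17

Take each right-half value and tally the left-half values above it:
r = 2: 7, 14, 16, 24 → 4
r = 6: 7, 14, 16, 24 → 4
r = 9: 14, 16, 24 → 3
r = 10: 14, 16, 24 → 3
r = 13: 14, 16, 24 → 3
Cross-inversions: 4 + 4 + 3 + 3 + 3 = 17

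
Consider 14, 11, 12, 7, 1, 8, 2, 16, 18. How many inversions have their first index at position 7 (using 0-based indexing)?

The element at index 7 is 16.
Elements after it: 18
None of them are smaller than 16.

0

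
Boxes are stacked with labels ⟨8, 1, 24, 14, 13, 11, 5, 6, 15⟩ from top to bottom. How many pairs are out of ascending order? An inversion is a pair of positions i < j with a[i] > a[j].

Sweep left to right; for each value list the smaller values that follow it:
8 → 1, 5, 6 → 3
1 → none → 0
24 → 14, 13, 11, 5, 6, 15 → 6
14 → 13, 11, 5, 6 → 4
13 → 11, 5, 6 → 3
11 → 5, 6 → 2
5 → none → 0
6 → none → 0
15 → none → 0
Sum: 3 + 0 + 6 + 4 + 3 + 2 + 0 + 0 + 0 = 18

18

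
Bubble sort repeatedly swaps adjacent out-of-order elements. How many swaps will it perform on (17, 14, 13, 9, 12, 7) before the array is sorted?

Each adjacent swap fixes exactly one inversion, so the minimum swap count equals the number of inversions.
Count inversions — for each element, later elements that are smaller:
17: 14, 13, 9, 12, 7 → 5
14: 13, 9, 12, 7 → 4
13: 9, 12, 7 → 3
9: 7 → 1
12: 7 → 1
7: none → 0
Total inversions: 5 + 4 + 3 + 1 + 1 + 0 = 14

14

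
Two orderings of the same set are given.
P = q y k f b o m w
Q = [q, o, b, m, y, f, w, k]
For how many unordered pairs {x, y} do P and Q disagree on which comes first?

12

Assign each item its position (1..8) in the first ordering, then rewrite the second ordering as that position sequence:
positions: q→1, y→2, k→3, f→4, b→5, o→6, m→7, w→8
second ordering as positions: [1, 6, 5, 7, 2, 4, 8, 3]
Discordant pairs = inversions in this position sequence.
1: 0
6: 5, 2, 4, 3 → 4
5: 2, 4, 3 → 3
7: 2, 4, 3 → 3
2: 0
4: 3 → 1
8: 3 → 1
3: 0
Total: 0 + 4 + 3 + 3 + 0 + 1 + 1 + 0 = 12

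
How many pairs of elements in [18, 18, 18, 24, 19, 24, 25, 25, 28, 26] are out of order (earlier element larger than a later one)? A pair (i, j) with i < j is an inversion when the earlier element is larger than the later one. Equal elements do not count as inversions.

2 out-of-order pairs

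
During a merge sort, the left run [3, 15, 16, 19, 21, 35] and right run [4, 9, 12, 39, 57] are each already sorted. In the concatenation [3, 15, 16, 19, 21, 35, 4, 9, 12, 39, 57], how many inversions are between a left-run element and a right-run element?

For each element r of the right run, count left-run elements greater than r:
r = 4: 15, 16, 19, 21, 35 → 5
r = 9: 15, 16, 19, 21, 35 → 5
r = 12: 15, 16, 19, 21, 35 → 5
r = 39: none → 0
r = 57: none → 0
Cross-inversions: 5 + 5 + 5 + 0 + 0 = 15

15 cross-inversions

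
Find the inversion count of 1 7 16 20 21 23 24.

0 inversions

Inversion pairs (indices are 1-based):
(none)
That's 0 pairs.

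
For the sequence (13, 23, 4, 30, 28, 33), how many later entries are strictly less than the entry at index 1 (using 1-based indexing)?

The element at index 1 is 13.
Elements after it: 23, 4, 30, 28, 33
Those smaller than 13: 4

1 such element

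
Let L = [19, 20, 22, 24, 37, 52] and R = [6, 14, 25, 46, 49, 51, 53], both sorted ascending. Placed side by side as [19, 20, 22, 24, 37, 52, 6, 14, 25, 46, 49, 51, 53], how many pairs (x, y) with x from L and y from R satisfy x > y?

There are 17 cross-inversions.

Take each right-half value and tally the left-half values above it:
r = 6: 19, 20, 22, 24, 37, 52 → 6
r = 14: 19, 20, 22, 24, 37, 52 → 6
r = 25: 37, 52 → 2
r = 46: 52 → 1
r = 49: 52 → 1
r = 51: 52 → 1
r = 53: none → 0
Cross-inversions: 6 + 6 + 2 + 1 + 1 + 1 + 0 = 17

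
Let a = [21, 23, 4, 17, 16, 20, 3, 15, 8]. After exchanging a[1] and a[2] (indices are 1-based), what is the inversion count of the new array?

27

Positions 1 and 2 hold 21 and 23; after swapping, the array is [23, 21, 4, 17, 16, 20, 3, 15, 8].
Element-by-element contributions:
23 → 21, 4, 17, 16, 20, 3, 15, 8 → 8
21 → 4, 17, 16, 20, 3, 15, 8 → 7
4 → 3 → 1
17 → 16, 3, 15, 8 → 4
16 → 3, 15, 8 → 3
20 → 3, 15, 8 → 3
3 → none → 0
15 → 8 → 1
8 → none → 0
Sum: 8 + 7 + 1 + 4 + 3 + 3 + 0 + 1 + 0 = 27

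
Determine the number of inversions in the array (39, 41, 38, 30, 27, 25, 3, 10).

Sweep left to right; for each value list the smaller values that follow it:
39 → 38, 30, 27, 25, 3, 10 → 6
41 → 38, 30, 27, 25, 3, 10 → 6
38 → 30, 27, 25, 3, 10 → 5
30 → 27, 25, 3, 10 → 4
27 → 25, 3, 10 → 3
25 → 3, 10 → 2
3 → none → 0
10 → none → 0
Sum: 6 + 6 + 5 + 4 + 3 + 2 + 0 + 0 = 26

Inversions: 26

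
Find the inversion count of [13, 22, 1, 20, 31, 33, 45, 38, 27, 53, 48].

There are 9 out-of-order pairs.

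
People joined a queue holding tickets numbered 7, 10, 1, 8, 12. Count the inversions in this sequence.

3 out-of-order pairs

Out-of-order index pairs (0-indexed):
(0,2): 7 > 1
(1,2): 10 > 1
(1,3): 10 > 8
That's 3 pairs.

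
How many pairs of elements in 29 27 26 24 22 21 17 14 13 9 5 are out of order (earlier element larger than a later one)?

55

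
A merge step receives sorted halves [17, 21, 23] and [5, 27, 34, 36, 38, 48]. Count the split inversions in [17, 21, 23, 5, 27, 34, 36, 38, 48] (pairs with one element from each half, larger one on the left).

3 cross-inversions

For each element r of the right run, count left-run elements greater than r:
r = 5: 17, 21, 23 → 3
r = 27: none → 0
r = 34: none → 0
r = 36: none → 0
r = 38: none → 0
r = 48: none → 0
Cross-inversions: 3 + 0 + 0 + 0 + 0 + 0 = 3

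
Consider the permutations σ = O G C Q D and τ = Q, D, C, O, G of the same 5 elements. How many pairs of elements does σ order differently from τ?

8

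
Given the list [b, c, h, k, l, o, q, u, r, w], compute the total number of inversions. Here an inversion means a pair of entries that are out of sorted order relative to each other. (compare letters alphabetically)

Count, for each position, how many later elements it exceeds:
b → none → 0
c → none → 0
h → none → 0
k → none → 0
l → none → 0
o → none → 0
q → none → 0
u → r → 1
r → none → 0
w → none → 0
Sum: 0 + 0 + 0 + 0 + 0 + 0 + 0 + 1 + 0 + 0 = 1

1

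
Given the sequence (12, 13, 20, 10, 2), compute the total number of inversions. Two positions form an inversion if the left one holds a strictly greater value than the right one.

7 inversions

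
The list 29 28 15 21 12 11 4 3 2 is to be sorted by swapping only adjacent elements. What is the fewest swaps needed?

Each adjacent swap fixes exactly one inversion, so the minimum swap count equals the number of inversions.
Count inversions — for each element, later elements that are smaller:
29: 28, 15, 21, 12, 11, 4, 3, 2 → 8
28: 15, 21, 12, 11, 4, 3, 2 → 7
15: 12, 11, 4, 3, 2 → 5
21: 12, 11, 4, 3, 2 → 5
12: 11, 4, 3, 2 → 4
11: 4, 3, 2 → 3
4: 3, 2 → 2
3: 2 → 1
2: none → 0
Total inversions: 8 + 7 + 5 + 5 + 4 + 3 + 2 + 1 + 0 = 35

35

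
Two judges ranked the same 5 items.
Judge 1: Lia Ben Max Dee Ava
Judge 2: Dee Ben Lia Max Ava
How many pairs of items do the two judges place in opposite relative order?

4

Assign each item its position (1..5) in the first ordering, then rewrite the second ordering as that position sequence:
positions: Lia→1, Ben→2, Max→3, Dee→4, Ava→5
second ordering as positions: [4, 2, 1, 3, 5]
Discordant pairs = inversions in this position sequence.
4: 2, 1, 3 → 3
2: 1 → 1
1: 0
3: 0
5: 0
Total: 3 + 1 + 0 + 0 + 0 = 4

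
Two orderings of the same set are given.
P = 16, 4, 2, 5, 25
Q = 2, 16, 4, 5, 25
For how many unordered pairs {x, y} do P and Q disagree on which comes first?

Assign each item its position (1..5) in the first ordering, then rewrite the second ordering as that position sequence:
positions: 16→1, 4→2, 2→3, 5→4, 25→5
second ordering as positions: [3, 1, 2, 4, 5]
Discordant pairs = inversions in this position sequence.
3: 1, 2 → 2
1: 0
2: 0
4: 0
5: 0
Total: 2 + 0 + 0 + 0 + 0 = 2

There are 2 disagreeing pairs.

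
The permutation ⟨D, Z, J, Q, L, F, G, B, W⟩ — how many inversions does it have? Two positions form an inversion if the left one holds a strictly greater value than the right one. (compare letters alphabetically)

Count, for each position, how many later elements it exceeds:
D: 1
Z: 7
J: 3
Q: 4
L: 3
F: 1
G: 1
B: 0
W: 0
Sum: 1 + 7 + 3 + 4 + 3 + 1 + 1 + 0 + 0 = 20

20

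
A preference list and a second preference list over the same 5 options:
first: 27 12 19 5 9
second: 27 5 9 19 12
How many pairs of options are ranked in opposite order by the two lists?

Assign each item its position (1..5) in the first ordering, then rewrite the second ordering as that position sequence:
positions: 27→1, 12→2, 19→3, 5→4, 9→5
second ordering as positions: [1, 4, 5, 3, 2]
Discordant pairs = inversions in this position sequence.
1: 0
4: 3, 2 → 2
5: 3, 2 → 2
3: 2 → 1
2: 0
Total: 0 + 2 + 2 + 1 + 0 = 5

5 pairs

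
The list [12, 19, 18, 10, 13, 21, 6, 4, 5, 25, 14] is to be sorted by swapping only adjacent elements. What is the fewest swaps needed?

Each adjacent swap fixes exactly one inversion, so the minimum swap count equals the number of inversions.
Count inversions — for each element, later elements that are smaller:
12: 10, 6, 4, 5 → 4
19: 18, 10, 13, 6, 4, 5, 14 → 7
18: 10, 13, 6, 4, 5, 14 → 6
10: 6, 4, 5 → 3
13: 6, 4, 5 → 3
21: 6, 4, 5, 14 → 4
6: 4, 5 → 2
4: none → 0
5: none → 0
25: 14 → 1
14: none → 0
Total inversions: 4 + 7 + 6 + 3 + 3 + 4 + 2 + 0 + 0 + 1 + 0 = 30

30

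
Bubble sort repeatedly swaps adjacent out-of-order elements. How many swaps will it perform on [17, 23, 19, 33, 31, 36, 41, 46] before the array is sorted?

Each adjacent swap fixes exactly one inversion, so the minimum swap count equals the number of inversions.
Count inversions — for each element, later elements that are smaller:
17: none → 0
23: 19 → 1
19: none → 0
33: 31 → 1
31: none → 0
36: none → 0
41: none → 0
46: none → 0
Total inversions: 0 + 1 + 0 + 1 + 0 + 0 + 0 + 0 = 2

2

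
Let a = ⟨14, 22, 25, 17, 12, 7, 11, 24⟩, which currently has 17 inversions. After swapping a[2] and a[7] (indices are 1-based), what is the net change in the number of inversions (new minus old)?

Positions 2 and 7 hold 22 and 11; after swapping, the array is [14, 11, 25, 17, 12, 7, 22, 24].
Sweep left to right; for each value list the smaller values that follow it:
14 → 11, 12, 7 → 3
11 → 7 → 1
25 → 17, 12, 7, 22, 24 → 5
17 → 12, 7 → 2
12 → 7 → 1
7 → none → 0
22 → none → 0
24 → none → 0
Sum: 3 + 1 + 5 + 2 + 1 + 0 + 0 + 0 = 12
Change: 12 − 17 = -5

-5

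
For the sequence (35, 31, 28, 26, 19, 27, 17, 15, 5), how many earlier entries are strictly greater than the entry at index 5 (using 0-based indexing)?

3 such elements

The element at index 5 is 27.
Elements before it: 35, 31, 28, 26, 19
Those larger than 27: 35, 31, 28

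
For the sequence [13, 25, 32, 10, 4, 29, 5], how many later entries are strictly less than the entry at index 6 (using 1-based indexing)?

The element at index 6 is 29.
Elements after it: 5
Those smaller than 29: 5

1 such element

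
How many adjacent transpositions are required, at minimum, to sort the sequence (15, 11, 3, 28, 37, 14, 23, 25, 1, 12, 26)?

26

Minimum adjacent swaps = number of inversions (each swap of adjacent out-of-order elements removes one inversion and no swap can remove more).
Count inversions — for each element, later elements that are smaller:
15: 11, 3, 14, 1, 12 → 5
11: 3, 1 → 2
3: 1 → 1
28: 14, 23, 25, 1, 12, 26 → 6
37: 14, 23, 25, 1, 12, 26 → 6
14: 1, 12 → 2
23: 1, 12 → 2
25: 1, 12 → 2
1: none → 0
12: none → 0
26: none → 0
Total inversions: 5 + 2 + 1 + 6 + 6 + 2 + 2 + 2 + 0 + 0 + 0 = 26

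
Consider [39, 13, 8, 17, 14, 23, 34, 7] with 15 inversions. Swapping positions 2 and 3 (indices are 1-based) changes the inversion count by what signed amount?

Positions 2 and 3 hold 13 and 8; after swapping, the array is [39, 8, 13, 17, 14, 23, 34, 7].
Element-by-element contributions:
39: 7
8: 1
13: 1
17: 2
14: 1
23: 1
34: 1
7: 0
Sum: 7 + 1 + 1 + 2 + 1 + 1 + 1 + 0 = 14
Change: 14 − 15 = -1

-1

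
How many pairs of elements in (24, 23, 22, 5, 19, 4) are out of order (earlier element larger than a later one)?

14

Sweep left to right; for each value list the smaller values that follow it:
24: 5
23: 4
22: 3
5: 1
19: 1
4: 0
Sum: 5 + 4 + 3 + 1 + 1 + 0 = 14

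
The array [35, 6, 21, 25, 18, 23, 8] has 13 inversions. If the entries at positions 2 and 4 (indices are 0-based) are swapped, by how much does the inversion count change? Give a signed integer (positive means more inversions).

-1

Positions 2 and 4 hold 21 and 18; after swapping, the array is [35, 6, 18, 25, 21, 23, 8].
Sweep left to right; for each value list the smaller values that follow it:
35 → 6, 18, 25, 21, 23, 8 → 6
6 → none → 0
18 → 8 → 1
25 → 21, 23, 8 → 3
21 → 8 → 1
23 → 8 → 1
8 → none → 0
Sum: 6 + 0 + 1 + 3 + 1 + 1 + 0 = 12
Change: 12 − 13 = -1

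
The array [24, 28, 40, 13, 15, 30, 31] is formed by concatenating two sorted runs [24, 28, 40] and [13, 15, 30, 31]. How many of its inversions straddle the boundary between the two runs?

8 split inversions

Count, for every r in R, how many entries of L exceed r:
r = 13: 24, 28, 40 → 3
r = 15: 24, 28, 40 → 3
r = 30: 40 → 1
r = 31: 40 → 1
Cross-inversions: 3 + 3 + 1 + 1 = 8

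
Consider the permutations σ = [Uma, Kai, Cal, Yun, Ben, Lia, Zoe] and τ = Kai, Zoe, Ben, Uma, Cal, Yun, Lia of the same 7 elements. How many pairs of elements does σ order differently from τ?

Discordant pairs: 9

Assign each item its position (1..7) in the first ordering, then rewrite the second ordering as that position sequence:
positions: Uma→1, Kai→2, Cal→3, Yun→4, Ben→5, Lia→6, Zoe→7
second ordering as positions: [2, 7, 5, 1, 3, 4, 6]
Discordant pairs = inversions in this position sequence.
2: 1 → 1
7: 5, 1, 3, 4, 6 → 5
5: 1, 3, 4 → 3
1: 0
3: 0
4: 0
6: 0
Total: 1 + 5 + 3 + 0 + 0 + 0 + 0 = 9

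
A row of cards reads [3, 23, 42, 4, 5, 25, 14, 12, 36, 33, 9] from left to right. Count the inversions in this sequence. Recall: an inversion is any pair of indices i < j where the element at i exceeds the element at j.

There are 22 inversions.

Element-by-element contributions:
3 → none → 0
23 → 4, 5, 14, 12, 9 → 5
42 → 4, 5, 25, 14, 12, 36, 33, 9 → 8
4 → none → 0
5 → none → 0
25 → 14, 12, 9 → 3
14 → 12, 9 → 2
12 → 9 → 1
36 → 33, 9 → 2
33 → 9 → 1
9 → none → 0
Sum: 0 + 5 + 8 + 0 + 0 + 3 + 2 + 1 + 2 + 1 + 0 = 22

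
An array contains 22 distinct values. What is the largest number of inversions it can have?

A reversed (strictly descending) arrangement makes every pair an inversion, giving C(22, 2) inversions.
C(22, 2) = 22·21/2 = 231

231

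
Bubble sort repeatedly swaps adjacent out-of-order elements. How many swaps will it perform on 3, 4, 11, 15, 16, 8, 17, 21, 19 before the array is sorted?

Minimum adjacent swaps = number of inversions (each swap of adjacent out-of-order elements removes one inversion and no swap can remove more).
Count inversions — for each element, later elements that are smaller:
3: none → 0
4: none → 0
11: 8 → 1
15: 8 → 1
16: 8 → 1
8: none → 0
17: none → 0
21: 19 → 1
19: none → 0
Total inversions: 0 + 0 + 1 + 1 + 1 + 0 + 0 + 1 + 0 = 4

4 swaps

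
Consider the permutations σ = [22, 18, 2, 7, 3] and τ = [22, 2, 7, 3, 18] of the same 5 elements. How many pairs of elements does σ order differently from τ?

3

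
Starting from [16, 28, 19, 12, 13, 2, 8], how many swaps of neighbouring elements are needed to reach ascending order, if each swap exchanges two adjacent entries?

The minimum number of adjacent swaps to sort an array equals its inversion count, since every such swap removes exactly one inversion.
Count inversions — for each element, later elements that are smaller:
16: 12, 13, 2, 8 → 4
28: 19, 12, 13, 2, 8 → 5
19: 12, 13, 2, 8 → 4
12: 2, 8 → 2
13: 2, 8 → 2
2: none → 0
8: none → 0
Total inversions: 4 + 5 + 4 + 2 + 2 + 0 + 0 = 17

17 adjacent swaps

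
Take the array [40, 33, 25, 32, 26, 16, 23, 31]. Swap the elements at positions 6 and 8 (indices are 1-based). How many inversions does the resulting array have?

24 inversions

Positions 6 and 8 hold 16 and 31; after swapping, the array is [40, 33, 25, 32, 26, 31, 23, 16].
For each element, count later entries that are smaller:
40 → 33, 25, 32, 26, 31, 23, 16 → 7
33 → 25, 32, 26, 31, 23, 16 → 6
25 → 23, 16 → 2
32 → 26, 31, 23, 16 → 4
26 → 23, 16 → 2
31 → 23, 16 → 2
23 → 16 → 1
16 → none → 0
Sum: 7 + 6 + 2 + 4 + 2 + 2 + 1 + 0 = 24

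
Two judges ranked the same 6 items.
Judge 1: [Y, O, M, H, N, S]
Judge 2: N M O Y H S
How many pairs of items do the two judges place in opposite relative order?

7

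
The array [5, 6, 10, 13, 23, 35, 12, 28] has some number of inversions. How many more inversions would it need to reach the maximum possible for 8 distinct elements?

Maximum inversions for 8 distinct elements is C(8, 2) = 8·7/2 = 28.
Current inversions — for each element, count later smaller elements:
5: 0
6: 0
10: 0
13: 1
23: 1
35: 2
12: 0
28: 0
Current total: 0 + 0 + 0 + 1 + 1 + 2 + 0 + 0 = 4
Shortfall: 28 − 4 = 24

24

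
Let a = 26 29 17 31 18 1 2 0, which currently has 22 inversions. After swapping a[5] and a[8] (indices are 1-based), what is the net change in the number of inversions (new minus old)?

-5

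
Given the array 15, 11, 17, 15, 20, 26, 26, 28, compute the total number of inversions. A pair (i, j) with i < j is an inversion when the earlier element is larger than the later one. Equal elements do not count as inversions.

Out-of-order pairs: 2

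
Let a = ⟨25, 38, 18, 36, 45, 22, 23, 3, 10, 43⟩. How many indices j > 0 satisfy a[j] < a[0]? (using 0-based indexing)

5 such elements

The element at index 0 is 25.
Elements after it: 38, 18, 36, 45, 22, 23, 3, 10, 43
Those smaller than 25: 18, 22, 23, 3, 10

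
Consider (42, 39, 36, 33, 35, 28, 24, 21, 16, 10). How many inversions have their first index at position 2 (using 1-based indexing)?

8 such elements

The element at index 2 is 39.
Elements after it: 36, 33, 35, 28, 24, 21, 16, 10
Those smaller than 39: 36, 33, 35, 28, 24, 21, 16, 10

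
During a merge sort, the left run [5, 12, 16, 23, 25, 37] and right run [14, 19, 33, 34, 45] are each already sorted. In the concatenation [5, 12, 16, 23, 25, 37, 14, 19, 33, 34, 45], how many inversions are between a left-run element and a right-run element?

9 split inversions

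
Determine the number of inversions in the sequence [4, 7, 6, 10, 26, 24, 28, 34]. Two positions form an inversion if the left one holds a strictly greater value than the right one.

Sweep left to right; for each value list the smaller values that follow it:
4: 0
7: 1
6: 0
10: 0
26: 1
24: 0
28: 0
34: 0
Sum: 0 + 1 + 0 + 0 + 1 + 0 + 0 + 0 = 2

There are 2 out-of-order pairs.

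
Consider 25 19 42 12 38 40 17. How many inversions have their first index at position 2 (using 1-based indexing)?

2

The element at index 2 is 19.
Elements after it: 42, 12, 38, 40, 17
Those smaller than 19: 12, 17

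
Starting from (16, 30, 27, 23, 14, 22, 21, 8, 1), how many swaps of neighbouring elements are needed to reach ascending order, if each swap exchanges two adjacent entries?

29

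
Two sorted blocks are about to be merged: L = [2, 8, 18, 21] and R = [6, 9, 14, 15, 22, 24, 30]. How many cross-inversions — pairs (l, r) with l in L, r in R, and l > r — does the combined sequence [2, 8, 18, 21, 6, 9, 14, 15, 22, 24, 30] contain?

9

For each element r of the right run, count left-run elements greater than r:
r = 6: 8, 18, 21 → 3
r = 9: 18, 21 → 2
r = 14: 18, 21 → 2
r = 15: 18, 21 → 2
r = 22: none → 0
r = 24: none → 0
r = 30: none → 0
Cross-inversions: 3 + 2 + 2 + 2 + 0 + 0 + 0 = 9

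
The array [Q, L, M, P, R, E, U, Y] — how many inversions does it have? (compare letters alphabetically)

There are 8 inversions.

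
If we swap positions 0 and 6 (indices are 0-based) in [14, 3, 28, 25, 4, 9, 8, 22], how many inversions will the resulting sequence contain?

11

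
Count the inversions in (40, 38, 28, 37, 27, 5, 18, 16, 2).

There are 33 out-of-order pairs.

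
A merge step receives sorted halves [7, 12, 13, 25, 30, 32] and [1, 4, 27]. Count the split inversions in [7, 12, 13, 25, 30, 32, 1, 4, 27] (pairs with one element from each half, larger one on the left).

14

For each element r of the right run, count left-run elements greater than r:
r = 1: 7, 12, 13, 25, 30, 32 → 6
r = 4: 7, 12, 13, 25, 30, 32 → 6
r = 27: 30, 32 → 2
Cross-inversions: 6 + 6 + 2 = 14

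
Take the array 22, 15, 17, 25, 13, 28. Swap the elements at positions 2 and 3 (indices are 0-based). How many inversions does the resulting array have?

Positions 2 and 3 hold 17 and 25; after swapping, the array is [22, 15, 25, 17, 13, 28].
Count, for each position, how many later elements it exceeds:
22: 3
15: 1
25: 2
17: 1
13: 0
28: 0
Sum: 3 + 1 + 2 + 1 + 0 + 0 = 7

7 inversions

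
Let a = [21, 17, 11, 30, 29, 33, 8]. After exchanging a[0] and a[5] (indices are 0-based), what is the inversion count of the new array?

15 inversions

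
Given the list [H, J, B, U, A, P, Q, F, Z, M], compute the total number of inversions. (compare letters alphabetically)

17 inversions

Element-by-element contributions:
H → B, A, F → 3
J → B, A, F → 3
B → A → 1
U → A, P, Q, F, M → 5
A → none → 0
P → F, M → 2
Q → F, M → 2
F → none → 0
Z → M → 1
M → none → 0
Sum: 3 + 3 + 1 + 5 + 0 + 2 + 2 + 0 + 1 + 0 = 17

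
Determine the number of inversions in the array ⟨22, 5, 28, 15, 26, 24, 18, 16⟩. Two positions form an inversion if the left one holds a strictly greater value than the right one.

For each element, count later entries that are smaller:
22 → 5, 15, 18, 16 → 4
5 → none → 0
28 → 15, 26, 24, 18, 16 → 5
15 → none → 0
26 → 24, 18, 16 → 3
24 → 18, 16 → 2
18 → 16 → 1
16 → none → 0
Sum: 4 + 0 + 5 + 0 + 3 + 2 + 1 + 0 = 15

Inversions: 15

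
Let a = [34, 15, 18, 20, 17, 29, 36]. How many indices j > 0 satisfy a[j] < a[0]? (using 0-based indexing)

5 such elements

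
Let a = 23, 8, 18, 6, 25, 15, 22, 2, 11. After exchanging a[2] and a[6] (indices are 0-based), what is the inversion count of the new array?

23

Positions 2 and 6 hold 18 and 22; after swapping, the array is [23, 8, 22, 6, 25, 15, 18, 2, 11].
Sweep left to right; for each value list the smaller values that follow it:
23 → 8, 22, 6, 15, 18, 2, 11 → 7
8 → 6, 2 → 2
22 → 6, 15, 18, 2, 11 → 5
6 → 2 → 1
25 → 15, 18, 2, 11 → 4
15 → 2, 11 → 2
18 → 2, 11 → 2
2 → none → 0
11 → none → 0
Sum: 7 + 2 + 5 + 1 + 4 + 2 + 2 + 0 + 0 = 23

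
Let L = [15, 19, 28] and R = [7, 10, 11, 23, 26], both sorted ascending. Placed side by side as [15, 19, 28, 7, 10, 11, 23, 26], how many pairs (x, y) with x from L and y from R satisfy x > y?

Cross-inversions: 11

Take each right-half value and tally the left-half values above it:
r = 7: 15, 19, 28 → 3
r = 10: 15, 19, 28 → 3
r = 11: 15, 19, 28 → 3
r = 23: 28 → 1
r = 26: 28 → 1
Cross-inversions: 3 + 3 + 3 + 1 + 1 = 11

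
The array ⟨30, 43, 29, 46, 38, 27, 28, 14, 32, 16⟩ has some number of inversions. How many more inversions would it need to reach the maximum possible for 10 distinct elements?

13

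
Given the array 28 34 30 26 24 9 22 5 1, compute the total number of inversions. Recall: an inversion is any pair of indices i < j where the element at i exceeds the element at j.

33 inversions

Sweep left to right; for each value list the smaller values that follow it:
28 → 26, 24, 9, 22, 5, 1 → 6
34 → 30, 26, 24, 9, 22, 5, 1 → 7
30 → 26, 24, 9, 22, 5, 1 → 6
26 → 24, 9, 22, 5, 1 → 5
24 → 9, 22, 5, 1 → 4
9 → 5, 1 → 2
22 → 5, 1 → 2
5 → 1 → 1
1 → none → 0
Sum: 6 + 7 + 6 + 5 + 4 + 2 + 2 + 1 + 0 = 33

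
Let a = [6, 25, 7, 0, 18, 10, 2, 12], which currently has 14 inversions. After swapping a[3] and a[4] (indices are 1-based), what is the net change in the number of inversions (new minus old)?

-1

Positions 3 and 4 hold 7 and 0; after swapping, the array is [6, 25, 0, 7, 18, 10, 2, 12].
Element-by-element contributions:
6 → 0, 2 → 2
25 → 0, 7, 18, 10, 2, 12 → 6
0 → none → 0
7 → 2 → 1
18 → 10, 2, 12 → 3
10 → 2 → 1
2 → none → 0
12 → none → 0
Sum: 2 + 6 + 0 + 1 + 3 + 1 + 0 + 0 = 13
Change: 13 − 14 = -1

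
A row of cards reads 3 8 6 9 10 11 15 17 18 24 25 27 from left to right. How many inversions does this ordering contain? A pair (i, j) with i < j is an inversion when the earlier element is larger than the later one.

For each element, count later entries that are smaller:
3 → none → 0
8 → 6 → 1
6 → none → 0
9 → none → 0
10 → none → 0
11 → none → 0
15 → none → 0
17 → none → 0
18 → none → 0
24 → none → 0
25 → none → 0
27 → none → 0
Sum: 0 + 1 + 0 + 0 + 0 + 0 + 0 + 0 + 0 + 0 + 0 + 0 = 1

1 inversion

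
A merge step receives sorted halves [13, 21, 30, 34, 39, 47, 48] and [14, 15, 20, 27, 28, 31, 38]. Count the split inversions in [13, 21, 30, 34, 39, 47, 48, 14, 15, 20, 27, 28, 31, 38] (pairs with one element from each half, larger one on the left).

35

For each element r of the right run, count left-run elements greater than r:
r = 14: 21, 30, 34, 39, 47, 48 → 6
r = 15: 21, 30, 34, 39, 47, 48 → 6
r = 20: 21, 30, 34, 39, 47, 48 → 6
r = 27: 30, 34, 39, 47, 48 → 5
r = 28: 30, 34, 39, 47, 48 → 5
r = 31: 34, 39, 47, 48 → 4
r = 38: 39, 47, 48 → 3
Cross-inversions: 6 + 6 + 6 + 5 + 5 + 4 + 3 = 35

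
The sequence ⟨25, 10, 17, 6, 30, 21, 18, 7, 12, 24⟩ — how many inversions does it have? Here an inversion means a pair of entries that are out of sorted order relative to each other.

Count, for each position, how many later elements it exceeds:
25: 8
10: 2
17: 3
6: 0
30: 5
21: 3
18: 2
7: 0
12: 0
24: 0
Sum: 8 + 2 + 3 + 0 + 5 + 3 + 2 + 0 + 0 + 0 = 23

23 out-of-order pairs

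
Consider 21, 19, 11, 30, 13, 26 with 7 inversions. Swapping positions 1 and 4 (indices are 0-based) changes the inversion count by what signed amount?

-1

Positions 1 and 4 hold 19 and 13; after swapping, the array is [21, 13, 11, 30, 19, 26].
Count, for each position, how many later elements it exceeds:
21: 3
13: 1
11: 0
30: 2
19: 0
26: 0
Sum: 3 + 1 + 0 + 2 + 0 + 0 = 6
Change: 6 − 7 = -1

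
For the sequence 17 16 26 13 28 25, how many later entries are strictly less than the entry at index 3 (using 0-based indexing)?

The element at index 3 is 13.
Elements after it: 28, 25
None of them are smaller than 13.

0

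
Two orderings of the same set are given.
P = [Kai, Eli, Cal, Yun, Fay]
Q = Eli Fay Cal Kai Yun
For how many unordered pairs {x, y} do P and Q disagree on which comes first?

Assign each item its position (1..5) in the first ordering, then rewrite the second ordering as that position sequence:
positions: Kai→1, Eli→2, Cal→3, Yun→4, Fay→5
second ordering as positions: [2, 5, 3, 1, 4]
Discordant pairs = inversions in this position sequence.
2: 1 → 1
5: 3, 1, 4 → 3
3: 1 → 1
1: 0
4: 0
Total: 1 + 3 + 1 + 0 + 0 = 5

Disagreeing pairs: 5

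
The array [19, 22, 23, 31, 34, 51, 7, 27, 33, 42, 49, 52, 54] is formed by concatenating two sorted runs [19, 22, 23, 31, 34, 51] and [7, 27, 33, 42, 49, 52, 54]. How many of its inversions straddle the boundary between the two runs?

For each element r of the right run, count left-run elements greater than r:
r = 7: 19, 22, 23, 31, 34, 51 → 6
r = 27: 31, 34, 51 → 3
r = 33: 34, 51 → 2
r = 42: 51 → 1
r = 49: 51 → 1
r = 52: none → 0
r = 54: none → 0
Cross-inversions: 6 + 3 + 2 + 1 + 1 + 0 + 0 = 13

13 split inversions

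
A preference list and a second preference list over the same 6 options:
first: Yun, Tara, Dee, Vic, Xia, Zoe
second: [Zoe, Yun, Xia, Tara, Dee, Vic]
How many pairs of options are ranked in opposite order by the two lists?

8

Assign each item its position (1..6) in the first ordering, then rewrite the second ordering as that position sequence:
positions: Yun→1, Tara→2, Dee→3, Vic→4, Xia→5, Zoe→6
second ordering as positions: [6, 1, 5, 2, 3, 4]
Discordant pairs = inversions in this position sequence.
6: 1, 5, 2, 3, 4 → 5
1: 0
5: 2, 3, 4 → 3
2: 0
3: 0
4: 0
Total: 5 + 0 + 3 + 0 + 0 + 0 = 8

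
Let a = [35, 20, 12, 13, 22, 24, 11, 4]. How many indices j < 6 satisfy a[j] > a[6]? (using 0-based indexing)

6

The element at index 6 is 11.
Elements before it: 35, 20, 12, 13, 22, 24
Those larger than 11: 35, 20, 12, 13, 22, 24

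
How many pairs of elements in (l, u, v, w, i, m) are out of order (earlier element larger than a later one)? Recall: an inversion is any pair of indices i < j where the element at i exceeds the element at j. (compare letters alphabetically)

Out-of-order index pairs (1-indexed):
(1,5): l > i
(2,5): u > i
(2,6): u > m
(3,5): v > i
(3,6): v > m
(4,5): w > i
(4,6): w > m
That's 7 pairs.

7 inversions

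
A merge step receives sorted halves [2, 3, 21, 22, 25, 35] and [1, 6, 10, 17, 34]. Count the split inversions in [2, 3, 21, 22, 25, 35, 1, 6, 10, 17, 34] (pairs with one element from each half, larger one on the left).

Take each right-half value and tally the left-half values above it:
r = 1: 2, 3, 21, 22, 25, 35 → 6
r = 6: 21, 22, 25, 35 → 4
r = 10: 21, 22, 25, 35 → 4
r = 17: 21, 22, 25, 35 → 4
r = 34: 35 → 1
Cross-inversions: 6 + 4 + 4 + 4 + 1 = 19

19 cross-inversions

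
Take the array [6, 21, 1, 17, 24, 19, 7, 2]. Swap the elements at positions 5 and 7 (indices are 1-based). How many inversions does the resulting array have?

12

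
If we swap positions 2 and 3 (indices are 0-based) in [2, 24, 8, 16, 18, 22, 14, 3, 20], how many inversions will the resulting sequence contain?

Positions 2 and 3 hold 8 and 16; after swapping, the array is [2, 24, 16, 8, 18, 22, 14, 3, 20].
For each element, count later entries that are smaller:
2: 0
24: 7
16: 3
8: 1
18: 2
22: 3
14: 1
3: 0
20: 0
Sum: 0 + 7 + 3 + 1 + 2 + 3 + 1 + 0 + 0 = 17

17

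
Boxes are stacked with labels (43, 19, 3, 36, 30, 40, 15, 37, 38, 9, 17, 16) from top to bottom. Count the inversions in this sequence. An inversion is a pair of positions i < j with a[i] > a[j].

Sweep left to right; for each value list the smaller values that follow it:
43 → 19, 3, 36, 30, 40, 15, 37, 38, 9, 17, 16 → 11
19 → 3, 15, 9, 17, 16 → 5
3 → none → 0
36 → 30, 15, 9, 17, 16 → 5
30 → 15, 9, 17, 16 → 4
40 → 15, 37, 38, 9, 17, 16 → 6
15 → 9 → 1
37 → 9, 17, 16 → 3
38 → 9, 17, 16 → 3
9 → none → 0
17 → 16 → 1
16 → none → 0
Sum: 11 + 5 + 0 + 5 + 4 + 6 + 1 + 3 + 3 + 0 + 1 + 0 = 39

39 out-of-order pairs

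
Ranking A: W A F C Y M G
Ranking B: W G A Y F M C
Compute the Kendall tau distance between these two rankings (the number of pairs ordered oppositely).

8

Assign each item its position (1..7) in the first ordering, then rewrite the second ordering as that position sequence:
positions: W→1, A→2, F→3, C→4, Y→5, M→6, G→7
second ordering as positions: [1, 7, 2, 5, 3, 6, 4]
Discordant pairs = inversions in this position sequence.
1: 0
7: 2, 5, 3, 6, 4 → 5
2: 0
5: 3, 4 → 2
3: 0
6: 4 → 1
4: 0
Total: 0 + 5 + 0 + 2 + 0 + 1 + 0 = 8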